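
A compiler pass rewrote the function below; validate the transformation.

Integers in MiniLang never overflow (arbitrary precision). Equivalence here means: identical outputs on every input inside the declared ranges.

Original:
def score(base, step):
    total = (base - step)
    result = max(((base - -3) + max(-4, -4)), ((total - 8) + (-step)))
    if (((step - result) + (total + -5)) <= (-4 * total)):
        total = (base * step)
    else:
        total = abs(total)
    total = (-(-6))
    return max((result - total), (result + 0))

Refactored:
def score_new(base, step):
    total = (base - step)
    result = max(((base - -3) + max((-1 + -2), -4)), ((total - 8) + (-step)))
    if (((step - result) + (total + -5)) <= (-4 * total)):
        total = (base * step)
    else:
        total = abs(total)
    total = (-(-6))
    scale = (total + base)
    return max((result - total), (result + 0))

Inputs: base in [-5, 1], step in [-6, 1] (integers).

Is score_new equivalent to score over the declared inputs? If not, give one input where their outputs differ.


There is a counterexample at base=-5, step=-3: -6 on one side, -5 on the other.
score: total becomes -2; next result becomes -6; next (((step - result) + (total + -5)) <= (-4 * total)) evaluates to true; next total becomes 15; next total becomes 6; next final value -6
score_new: total becomes -2; next result becomes -5; next (((step - result) + (total + -5)) <= (-4 * total)) evaluates to true; next total becomes 15; next total becomes 6; next scale becomes 1; next final value -5
verdict: not equivalent; witness: base=-5, step=-3


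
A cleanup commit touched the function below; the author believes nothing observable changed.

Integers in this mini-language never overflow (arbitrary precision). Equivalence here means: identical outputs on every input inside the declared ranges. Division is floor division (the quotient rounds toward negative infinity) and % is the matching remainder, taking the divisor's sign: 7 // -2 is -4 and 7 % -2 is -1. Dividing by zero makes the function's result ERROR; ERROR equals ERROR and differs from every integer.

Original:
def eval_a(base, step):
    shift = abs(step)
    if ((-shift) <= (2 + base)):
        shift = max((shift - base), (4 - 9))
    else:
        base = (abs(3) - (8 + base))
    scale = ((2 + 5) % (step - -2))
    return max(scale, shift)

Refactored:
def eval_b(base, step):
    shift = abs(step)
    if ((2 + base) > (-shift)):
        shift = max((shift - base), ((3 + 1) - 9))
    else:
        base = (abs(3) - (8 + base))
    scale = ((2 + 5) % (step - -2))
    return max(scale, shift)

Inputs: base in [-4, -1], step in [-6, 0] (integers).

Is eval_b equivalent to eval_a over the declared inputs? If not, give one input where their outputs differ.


The rewrite breaks on base=-3, step=-1, where the results are 4 and 1.
eval_a: shift becomes 1; next ((-shift) <= (2 + base)) evaluates to true; next shift becomes 4; next scale becomes 0; next final value 4
eval_b: shift becomes 1; next ((2 + base) > (-shift)) evaluates to false; next base becomes -2; next scale becomes 0; next final value 1
verdict: not equivalent; witness: base=-3, step=-1


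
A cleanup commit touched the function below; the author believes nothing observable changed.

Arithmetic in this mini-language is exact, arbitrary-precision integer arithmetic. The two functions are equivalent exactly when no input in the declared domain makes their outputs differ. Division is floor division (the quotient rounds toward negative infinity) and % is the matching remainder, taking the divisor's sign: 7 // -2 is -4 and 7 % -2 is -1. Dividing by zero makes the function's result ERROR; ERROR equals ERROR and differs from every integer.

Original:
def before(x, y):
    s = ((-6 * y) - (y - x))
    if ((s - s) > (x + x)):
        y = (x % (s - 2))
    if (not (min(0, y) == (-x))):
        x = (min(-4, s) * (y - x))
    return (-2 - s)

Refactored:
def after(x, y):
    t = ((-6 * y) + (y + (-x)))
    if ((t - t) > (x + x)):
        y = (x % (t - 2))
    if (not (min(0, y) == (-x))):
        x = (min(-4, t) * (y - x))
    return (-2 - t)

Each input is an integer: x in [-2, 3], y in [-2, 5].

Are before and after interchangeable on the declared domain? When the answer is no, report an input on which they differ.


Run the pair on x=-2, y=-1.
before: s = 5; ((s - s) > (x + x)) -> true; y = 1; (not (min(0, y) == (-x))) -> true; x = -12; return -7
after: t = 7; ((t - t) > (x + x)) -> true; y = 3; (not (min(0, y) == (-x))) -> true; x = -20; return -9
-7 vs -9 — the two versions disagree here.
verdict: not equivalent; witness: x=-2, y=-1


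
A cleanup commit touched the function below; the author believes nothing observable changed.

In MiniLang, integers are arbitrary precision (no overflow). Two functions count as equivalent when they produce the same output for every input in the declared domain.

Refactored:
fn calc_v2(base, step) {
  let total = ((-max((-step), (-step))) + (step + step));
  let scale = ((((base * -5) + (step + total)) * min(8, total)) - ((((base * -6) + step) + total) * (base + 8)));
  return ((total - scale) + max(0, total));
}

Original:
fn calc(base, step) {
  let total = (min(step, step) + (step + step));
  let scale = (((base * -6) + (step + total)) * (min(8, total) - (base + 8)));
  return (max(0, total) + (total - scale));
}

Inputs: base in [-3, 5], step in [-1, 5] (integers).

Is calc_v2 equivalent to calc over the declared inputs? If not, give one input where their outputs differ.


base=-3, step=-1 yields 109 from calc but 100 from calc_v2.
verdict: not equivalent; witness: base=-3, step=-1


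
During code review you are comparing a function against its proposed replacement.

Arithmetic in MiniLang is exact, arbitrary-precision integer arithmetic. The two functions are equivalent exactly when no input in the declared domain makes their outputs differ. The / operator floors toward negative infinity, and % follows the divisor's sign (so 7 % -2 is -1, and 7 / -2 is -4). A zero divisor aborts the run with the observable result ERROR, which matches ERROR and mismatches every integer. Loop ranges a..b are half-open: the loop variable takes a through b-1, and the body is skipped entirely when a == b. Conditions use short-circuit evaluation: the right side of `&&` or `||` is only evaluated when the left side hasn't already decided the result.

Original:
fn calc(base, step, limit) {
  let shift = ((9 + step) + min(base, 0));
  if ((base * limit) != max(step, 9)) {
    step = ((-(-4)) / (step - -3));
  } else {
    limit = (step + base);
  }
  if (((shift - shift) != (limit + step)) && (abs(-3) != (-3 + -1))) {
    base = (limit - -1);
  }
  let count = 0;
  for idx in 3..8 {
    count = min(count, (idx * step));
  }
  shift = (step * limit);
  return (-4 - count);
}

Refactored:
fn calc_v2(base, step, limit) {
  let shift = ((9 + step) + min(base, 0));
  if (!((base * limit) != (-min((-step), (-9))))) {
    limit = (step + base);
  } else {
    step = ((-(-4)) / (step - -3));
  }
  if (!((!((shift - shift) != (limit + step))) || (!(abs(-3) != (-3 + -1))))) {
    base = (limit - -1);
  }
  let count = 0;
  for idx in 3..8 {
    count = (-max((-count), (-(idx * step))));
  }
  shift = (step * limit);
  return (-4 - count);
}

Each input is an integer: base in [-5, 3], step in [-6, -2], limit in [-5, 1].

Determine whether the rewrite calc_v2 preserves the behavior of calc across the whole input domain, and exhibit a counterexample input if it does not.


The two versions differ — the changes include boolean connective usage differs.
As a probe, take base=3, step=-3, limit=-3: calc runs shift=6, then ((base * limit) != max(step, 9)) is true, then a zero divisor aborts: ERROR; calc_v2 runs shift=6, then (!((base * limit) != (-min((-step), (-9))))) is false, then a zero divisor aborts: ERROR; both end at ERROR.
An exhaustive pass over the 315 declared inputs shows identical outputs.
verdict: equivalent


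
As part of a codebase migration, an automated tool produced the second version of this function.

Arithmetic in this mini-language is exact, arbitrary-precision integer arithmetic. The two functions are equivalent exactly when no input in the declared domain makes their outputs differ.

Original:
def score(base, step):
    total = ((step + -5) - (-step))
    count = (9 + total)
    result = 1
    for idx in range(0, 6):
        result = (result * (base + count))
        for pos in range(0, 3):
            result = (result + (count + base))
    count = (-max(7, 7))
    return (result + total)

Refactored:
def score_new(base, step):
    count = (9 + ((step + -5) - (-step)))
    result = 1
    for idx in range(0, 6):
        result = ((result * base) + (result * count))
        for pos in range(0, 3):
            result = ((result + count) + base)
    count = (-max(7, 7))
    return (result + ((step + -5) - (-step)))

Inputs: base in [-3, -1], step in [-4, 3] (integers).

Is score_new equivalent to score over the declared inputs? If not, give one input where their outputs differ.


Behavior is preserved: although local variable names differ; arithmetic usage differs; statement counts differ; constant usage differs, the outputs never diverge.
As a probe, take base=-3, step=0: score runs total := -5 | count := 4 | result := 1 | iter idx=0: | result := 1 | iter pos=0: | result := 2 | iter pos=1: | result := 3 | iter pos=2: | result := 4 | iter idx=1: | result := 4 | iter pos=0: | result := 5 | iter pos=1: | result := 6 | iter pos=2: | result := 7 | iter idx=2: | result := 7 | iter pos=0: | result := 8 | iter pos=1: | result := 9 | iter pos=2: | result := 10 | iter idx=3: | result := 10 | iter pos=0: | result := 11 | iter pos=1: | result := 12 | iter pos=2: | result := 13 | iter idx=4: | result := 13 | iter pos=0: | result := 14 | iter pos=1: | result := 15 | iter pos=2: | result := 16 | iter idx=5: | result := 16 | iter pos=0: | result := 17 | iter pos=1: | result := 18 | iter pos=2: | result := 19 | count := -7 | result 14; score_new runs count := 4 | result := 1 | iter idx=0: | result := 1 | iter pos=0: | result := 2 | iter pos=1: | result := 3 | iter pos=2: | result := 4 | iter idx=1: | result := 4 | iter pos=0: | result := 5 | iter pos=1: | result := 6 | iter pos=2: | result := 7 | iter idx=2: | result := 7 | iter pos=0: | result := 8 | iter pos=1: | result := 9 | iter pos=2: | result := 10 | iter idx=3: | result := 10 | iter pos=0: | result := 11 | iter pos=1: | result := 12 | iter pos=2: | result := 13 | iter idx=4: | result := 13 | iter pos=0: | result := 14 | iter pos=1: | result := 15 | iter pos=2: | result := 16 | iter idx=5: | result := 16 | iter pos=0: | result := 17 | iter pos=1: | result := 18 | iter pos=2: | result := 19 | count := -7 | result 14; both end at 14.
Across all 24 domain points the two functions coincide.
verdict: equivalent


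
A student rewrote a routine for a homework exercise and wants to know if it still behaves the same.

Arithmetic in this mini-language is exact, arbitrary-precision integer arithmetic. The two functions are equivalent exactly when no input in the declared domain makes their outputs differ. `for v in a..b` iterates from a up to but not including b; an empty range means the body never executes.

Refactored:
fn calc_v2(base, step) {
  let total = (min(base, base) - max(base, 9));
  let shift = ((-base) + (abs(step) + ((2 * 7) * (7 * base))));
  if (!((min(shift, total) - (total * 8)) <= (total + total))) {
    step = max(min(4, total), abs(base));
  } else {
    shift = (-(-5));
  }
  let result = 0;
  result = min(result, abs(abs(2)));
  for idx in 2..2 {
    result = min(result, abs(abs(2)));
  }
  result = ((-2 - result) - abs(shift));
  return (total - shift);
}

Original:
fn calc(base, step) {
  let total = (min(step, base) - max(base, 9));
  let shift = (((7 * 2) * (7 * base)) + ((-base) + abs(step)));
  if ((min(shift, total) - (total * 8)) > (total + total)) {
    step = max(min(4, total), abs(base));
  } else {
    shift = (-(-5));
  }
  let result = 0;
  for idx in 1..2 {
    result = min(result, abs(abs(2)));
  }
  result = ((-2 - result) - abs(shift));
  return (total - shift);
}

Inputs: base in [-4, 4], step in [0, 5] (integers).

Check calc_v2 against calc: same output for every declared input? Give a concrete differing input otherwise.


At base=1, step=0: calc gives -106, calc_v2 gives -105.
verdict: not equivalent; witness: base=1, step=0


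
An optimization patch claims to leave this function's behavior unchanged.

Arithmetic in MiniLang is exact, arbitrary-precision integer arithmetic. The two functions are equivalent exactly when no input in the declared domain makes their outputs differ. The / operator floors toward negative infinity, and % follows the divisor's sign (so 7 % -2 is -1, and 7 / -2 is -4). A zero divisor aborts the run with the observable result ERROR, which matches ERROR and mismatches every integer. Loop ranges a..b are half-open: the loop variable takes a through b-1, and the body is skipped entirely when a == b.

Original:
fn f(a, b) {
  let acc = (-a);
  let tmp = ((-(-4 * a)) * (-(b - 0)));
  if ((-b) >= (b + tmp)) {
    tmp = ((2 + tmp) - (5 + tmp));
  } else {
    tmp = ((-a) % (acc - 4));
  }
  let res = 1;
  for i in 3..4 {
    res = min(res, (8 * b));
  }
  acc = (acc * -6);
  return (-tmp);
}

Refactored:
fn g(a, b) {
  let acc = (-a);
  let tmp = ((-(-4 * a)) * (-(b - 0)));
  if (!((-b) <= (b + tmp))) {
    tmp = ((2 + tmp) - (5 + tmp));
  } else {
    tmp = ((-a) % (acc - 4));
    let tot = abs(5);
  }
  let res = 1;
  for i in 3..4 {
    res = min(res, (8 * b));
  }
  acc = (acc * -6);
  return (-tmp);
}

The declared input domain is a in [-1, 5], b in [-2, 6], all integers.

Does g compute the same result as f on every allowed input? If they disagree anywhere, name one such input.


The rewrite breaks on a=-1, b=0, where the results are 3 and 2.
f: acc := 1 | tmp := 0 | ((-b) >= (b + tmp)): true | tmp := -3 | res := 1 | iter i=3: | res := 0 | acc := -6 | result 3
g: acc := 1 | tmp := 0 | (!((-b) <= (b + tmp))): false | tmp := -2 | tot := 5 | res := 1 | iter i=3: | res := 0 | acc := -6 | result 2
verdict: not equivalent; witness: a=-1, b=0


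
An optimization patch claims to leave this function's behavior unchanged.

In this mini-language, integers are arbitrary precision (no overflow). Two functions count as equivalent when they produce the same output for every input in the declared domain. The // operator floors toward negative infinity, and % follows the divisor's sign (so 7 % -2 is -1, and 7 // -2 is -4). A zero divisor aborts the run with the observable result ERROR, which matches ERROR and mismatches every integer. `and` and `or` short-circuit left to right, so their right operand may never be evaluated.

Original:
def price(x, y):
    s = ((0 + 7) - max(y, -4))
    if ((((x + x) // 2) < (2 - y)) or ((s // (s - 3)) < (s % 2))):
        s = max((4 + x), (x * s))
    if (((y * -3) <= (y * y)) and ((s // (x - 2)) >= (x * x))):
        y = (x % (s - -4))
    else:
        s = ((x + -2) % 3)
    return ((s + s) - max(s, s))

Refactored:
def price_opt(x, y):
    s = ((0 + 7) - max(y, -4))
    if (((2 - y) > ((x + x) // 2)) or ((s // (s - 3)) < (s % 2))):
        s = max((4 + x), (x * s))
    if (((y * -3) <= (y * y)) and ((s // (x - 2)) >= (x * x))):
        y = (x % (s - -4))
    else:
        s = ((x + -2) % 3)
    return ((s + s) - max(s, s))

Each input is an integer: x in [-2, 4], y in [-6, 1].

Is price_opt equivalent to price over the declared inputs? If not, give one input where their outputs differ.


Side by side, the visible changes include: comparison usage differs.
Tracing x=-1, y=1: price: s becomes 6; next ((((x + x) // 2) < (2 - y)) or ((s // (s - 3)) < (s % 2))) evaluates to true; next s becomes 3; next (((y * -3) <= (y * y)) and ((s // (x - 2)) >= (x * x))) evaluates to false; next s becomes 0; next final value 0 | price_opt: s becomes 6; next (((2 - y) > ((x + x) // 2)) or ((s // (s - 3)) < (s % 2))) evaluates to true; next s becomes 3; next (((y * -3) <= (y * y)) and ((s // (x - 2)) >= (x * x))) evaluates to false; next s becomes 0; next final value 0 — matching result 0.
Across all 56 domain points the two functions coincide.
verdict: equivalent


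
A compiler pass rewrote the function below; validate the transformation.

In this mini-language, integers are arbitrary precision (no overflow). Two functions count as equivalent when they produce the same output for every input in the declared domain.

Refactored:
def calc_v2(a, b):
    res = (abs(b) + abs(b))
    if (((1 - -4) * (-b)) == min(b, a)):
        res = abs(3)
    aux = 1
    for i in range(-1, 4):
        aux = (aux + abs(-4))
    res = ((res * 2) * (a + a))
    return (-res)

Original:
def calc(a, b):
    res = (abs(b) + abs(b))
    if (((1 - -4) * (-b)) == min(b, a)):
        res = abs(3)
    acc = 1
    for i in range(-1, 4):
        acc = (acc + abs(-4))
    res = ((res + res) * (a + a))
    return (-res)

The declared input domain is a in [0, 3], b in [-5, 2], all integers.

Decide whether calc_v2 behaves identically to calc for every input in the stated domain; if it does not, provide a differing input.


The two are interchangeable: arithmetic usage differs; constant usage differs; local variable names differ, and every declared input agrees.
Tracing a=1, b=-2: calc: res becomes 4; next (((1 - -4) * (-b)) == min(b, a)) evaluates to false; next acc becomes 1; next at i=-1:; next acc becomes 5; next at i=0:; next acc becomes 9; next at i=1:; next acc becomes 13; next at i=2:; next acc becomes 17; next at i=3:; next acc becomes 21; next res becomes 16; next final value -16 | calc_v2: res becomes 4; next (((1 - -4) * (-b)) == min(b, a)) evaluates to false; next aux becomes 1; next at i=-1:; next aux becomes 5; next at i=0:; next aux becomes 9; next at i=1:; next aux becomes 13; next at i=2:; next aux becomes 17; next at i=3:; next aux becomes 21; next res becomes 16; next final value -16 — matching result -16.
Across all 32 domain points the two functions coincide.
verdict: equivalent


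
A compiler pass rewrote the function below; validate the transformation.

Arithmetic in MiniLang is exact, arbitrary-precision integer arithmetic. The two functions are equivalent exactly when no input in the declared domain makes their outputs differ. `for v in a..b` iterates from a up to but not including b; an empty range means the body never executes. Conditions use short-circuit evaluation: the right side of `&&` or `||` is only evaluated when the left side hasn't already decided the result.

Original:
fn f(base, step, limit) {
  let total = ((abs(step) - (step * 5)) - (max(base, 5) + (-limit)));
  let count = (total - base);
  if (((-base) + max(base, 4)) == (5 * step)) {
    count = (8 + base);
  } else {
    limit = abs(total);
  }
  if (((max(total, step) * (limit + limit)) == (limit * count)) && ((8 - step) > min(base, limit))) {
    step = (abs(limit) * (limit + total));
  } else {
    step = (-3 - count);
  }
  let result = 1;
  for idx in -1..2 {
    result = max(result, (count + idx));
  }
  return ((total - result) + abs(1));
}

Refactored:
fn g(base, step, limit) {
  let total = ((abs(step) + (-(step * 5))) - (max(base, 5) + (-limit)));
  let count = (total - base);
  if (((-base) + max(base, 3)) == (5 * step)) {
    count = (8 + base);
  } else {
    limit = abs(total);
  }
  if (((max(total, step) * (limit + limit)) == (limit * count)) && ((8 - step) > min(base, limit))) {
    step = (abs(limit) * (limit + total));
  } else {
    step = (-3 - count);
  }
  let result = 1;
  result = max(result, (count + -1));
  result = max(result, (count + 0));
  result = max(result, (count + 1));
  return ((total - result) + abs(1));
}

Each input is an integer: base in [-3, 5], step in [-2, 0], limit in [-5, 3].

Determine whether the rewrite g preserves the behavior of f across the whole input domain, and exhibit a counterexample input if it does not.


These are not equivalent — on base=3, step=0, limit=-5 the outputs split (-10 vs -21).
f: total = -10; count = -13; (((-base) + max(base, 4)) == (5 * step)) -> false; limit = 10; (((max(total, step) * (limit + limit)) == (limit * count)) && ((8 - step) > min(base, limit))) -> false; step = 10; result = 1; [idx=-1]; result = 1; [idx=0]; result = 1; [idx=1]; result = 1; return -10
g: total = -10; count = -13; (((-base) + max(base, 3)) == (5 * step)) -> true; count = 11; (((max(total, step) * (limit + limit)) == (limit * count)) && ((8 - step) > min(base, limit))) -> false; step = -14; result = 1; result = 10; result = 11; result = 12; return -21
verdict: not equivalent; witness: base=3, step=0, limit=-5


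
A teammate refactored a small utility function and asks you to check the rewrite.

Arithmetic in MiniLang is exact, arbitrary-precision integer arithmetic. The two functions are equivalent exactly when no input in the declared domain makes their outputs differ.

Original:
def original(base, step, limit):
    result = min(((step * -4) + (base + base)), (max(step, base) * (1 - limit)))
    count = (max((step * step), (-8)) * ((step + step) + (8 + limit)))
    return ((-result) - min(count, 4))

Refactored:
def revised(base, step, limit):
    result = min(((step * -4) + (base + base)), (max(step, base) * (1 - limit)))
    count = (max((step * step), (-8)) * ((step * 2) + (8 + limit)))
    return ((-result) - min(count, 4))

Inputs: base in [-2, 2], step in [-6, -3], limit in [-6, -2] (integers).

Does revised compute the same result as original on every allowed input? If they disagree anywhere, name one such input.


Reading the diff, among the changes: constant usage differs, and arithmetic usage differs.
Spot check at base=0, step=-3, limit=-5 — original: result=0, then count=-27, then returns 27. revised: result=0, then count=-27, then returns 27. Both give 27.
Every one of the 100 inputs gives matching results.
verdict: equivalent


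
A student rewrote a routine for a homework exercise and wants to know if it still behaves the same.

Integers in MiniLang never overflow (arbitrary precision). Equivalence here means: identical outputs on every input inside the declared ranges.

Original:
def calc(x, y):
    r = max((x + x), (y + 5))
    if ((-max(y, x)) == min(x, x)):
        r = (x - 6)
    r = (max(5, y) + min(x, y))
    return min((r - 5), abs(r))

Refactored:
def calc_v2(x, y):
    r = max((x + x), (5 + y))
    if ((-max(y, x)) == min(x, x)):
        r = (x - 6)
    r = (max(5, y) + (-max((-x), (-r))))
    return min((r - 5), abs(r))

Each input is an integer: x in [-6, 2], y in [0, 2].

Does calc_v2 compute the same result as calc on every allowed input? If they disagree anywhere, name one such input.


Run the pair on x=-2, y=2.
calc: r becomes 7; next ((-max(y, x)) == min(x, x)) evaluates to true; next r becomes -8; next r becomes 3; next final value -2
calc_v2: r becomes 7; next ((-max(y, x)) == min(x, x)) evaluates to true; next r becomes -8; next r becomes -3; next final value -8
-2 and -8 differ, so these are not the same function on this domain.
verdict: not equivalent; witness: x=-2, y=2


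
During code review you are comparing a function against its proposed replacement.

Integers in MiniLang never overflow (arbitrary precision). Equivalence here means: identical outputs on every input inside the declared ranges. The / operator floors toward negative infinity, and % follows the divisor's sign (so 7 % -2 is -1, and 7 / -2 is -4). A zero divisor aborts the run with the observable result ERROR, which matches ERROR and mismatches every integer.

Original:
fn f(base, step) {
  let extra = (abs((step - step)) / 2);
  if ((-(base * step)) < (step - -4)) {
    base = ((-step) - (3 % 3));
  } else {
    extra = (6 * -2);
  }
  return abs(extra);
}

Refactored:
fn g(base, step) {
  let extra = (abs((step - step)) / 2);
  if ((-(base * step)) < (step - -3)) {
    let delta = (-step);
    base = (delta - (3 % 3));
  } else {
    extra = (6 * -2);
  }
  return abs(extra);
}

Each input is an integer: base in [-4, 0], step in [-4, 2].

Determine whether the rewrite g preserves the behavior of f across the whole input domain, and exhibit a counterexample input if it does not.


The rewrite breaks on base=-4, step=1, where the results are 0 and 12.
f: extra := 0 | ((-(base * step)) < (step - -4)): true | base := -1 | result 0
g: extra := 0 | ((-(base * step)) < (step - -3)): false | extra := -12 | result 12
verdict: not equivalent; witness: base=-4, step=1


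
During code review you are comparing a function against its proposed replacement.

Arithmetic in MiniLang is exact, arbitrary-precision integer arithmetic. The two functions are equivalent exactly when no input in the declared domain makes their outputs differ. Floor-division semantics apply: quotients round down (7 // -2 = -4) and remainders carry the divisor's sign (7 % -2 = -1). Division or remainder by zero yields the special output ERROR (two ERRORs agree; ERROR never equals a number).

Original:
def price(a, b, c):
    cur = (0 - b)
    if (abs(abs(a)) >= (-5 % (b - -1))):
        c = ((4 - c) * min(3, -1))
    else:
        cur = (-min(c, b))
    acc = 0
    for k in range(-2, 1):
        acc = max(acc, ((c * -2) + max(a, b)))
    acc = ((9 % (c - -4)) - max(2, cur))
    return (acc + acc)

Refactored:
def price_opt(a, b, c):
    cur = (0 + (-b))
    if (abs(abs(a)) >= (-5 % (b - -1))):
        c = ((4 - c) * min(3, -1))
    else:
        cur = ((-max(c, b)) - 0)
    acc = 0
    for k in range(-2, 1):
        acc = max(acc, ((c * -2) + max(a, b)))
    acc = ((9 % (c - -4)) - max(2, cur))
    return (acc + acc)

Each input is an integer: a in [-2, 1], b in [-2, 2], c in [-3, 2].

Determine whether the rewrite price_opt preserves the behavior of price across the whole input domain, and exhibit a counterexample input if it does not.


At a=0, b=1, c=-3: price gives -6, price_opt gives -4.
verdict: not equivalent; witness: a=0, b=1, c=-3


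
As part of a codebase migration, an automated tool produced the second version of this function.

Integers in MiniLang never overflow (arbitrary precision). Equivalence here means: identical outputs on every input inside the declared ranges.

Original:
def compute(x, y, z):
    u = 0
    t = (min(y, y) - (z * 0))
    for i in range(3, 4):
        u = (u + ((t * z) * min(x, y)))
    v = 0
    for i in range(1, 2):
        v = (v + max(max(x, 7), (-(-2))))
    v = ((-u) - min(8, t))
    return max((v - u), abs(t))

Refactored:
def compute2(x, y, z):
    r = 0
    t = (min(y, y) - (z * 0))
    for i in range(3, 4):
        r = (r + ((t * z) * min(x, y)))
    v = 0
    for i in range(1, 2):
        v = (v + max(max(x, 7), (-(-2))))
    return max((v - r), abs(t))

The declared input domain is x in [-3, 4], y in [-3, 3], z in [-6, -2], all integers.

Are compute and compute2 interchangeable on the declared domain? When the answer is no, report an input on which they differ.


These are not equivalent — on x=-3, y=-3, z=-6 the outputs split (111 vs 61).
compute: u = 0; t = -3; [i=3]; u = -54; v = 0; [i=1]; v = 7; v = 57; return 111
compute2: r = 0; t = -3; [i=3]; r = -54; v = 0; [i=1]; v = 7; return 61
verdict: not equivalent; witness: x=-3, y=-3, z=-6


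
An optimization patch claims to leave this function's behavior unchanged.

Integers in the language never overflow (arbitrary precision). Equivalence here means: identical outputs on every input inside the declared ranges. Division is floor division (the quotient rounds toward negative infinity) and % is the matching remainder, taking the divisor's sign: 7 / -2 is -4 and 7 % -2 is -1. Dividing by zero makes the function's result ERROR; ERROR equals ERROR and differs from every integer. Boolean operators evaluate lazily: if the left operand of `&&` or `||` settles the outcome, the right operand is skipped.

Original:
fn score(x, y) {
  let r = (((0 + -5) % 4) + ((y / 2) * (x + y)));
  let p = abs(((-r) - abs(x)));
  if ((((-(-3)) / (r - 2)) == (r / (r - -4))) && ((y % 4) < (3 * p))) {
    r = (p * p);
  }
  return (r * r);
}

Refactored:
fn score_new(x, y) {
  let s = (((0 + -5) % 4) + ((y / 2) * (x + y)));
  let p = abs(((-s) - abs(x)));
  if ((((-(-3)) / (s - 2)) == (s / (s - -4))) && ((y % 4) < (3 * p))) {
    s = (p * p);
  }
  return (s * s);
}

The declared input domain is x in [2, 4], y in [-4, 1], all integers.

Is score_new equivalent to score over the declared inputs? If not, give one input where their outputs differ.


Side by side, the visible changes include: local variable names differ.
As a probe, take x=2, y=1: score runs r=3, then p=5, then ((((-(-3)) / (r - 2)) == (r / (r - -4))) && ((y % 4) < (3 * p))) is false, then returns 9; score_new runs s=3, then p=5, then ((((-(-3)) / (s - 2)) == (s / (s - -4))) && ((y % 4) < (3 * p))) is false, then returns 9; both end at 9.
Checked all 18 inputs in the declared domain: the outputs agree on every one.
verdict: equivalent


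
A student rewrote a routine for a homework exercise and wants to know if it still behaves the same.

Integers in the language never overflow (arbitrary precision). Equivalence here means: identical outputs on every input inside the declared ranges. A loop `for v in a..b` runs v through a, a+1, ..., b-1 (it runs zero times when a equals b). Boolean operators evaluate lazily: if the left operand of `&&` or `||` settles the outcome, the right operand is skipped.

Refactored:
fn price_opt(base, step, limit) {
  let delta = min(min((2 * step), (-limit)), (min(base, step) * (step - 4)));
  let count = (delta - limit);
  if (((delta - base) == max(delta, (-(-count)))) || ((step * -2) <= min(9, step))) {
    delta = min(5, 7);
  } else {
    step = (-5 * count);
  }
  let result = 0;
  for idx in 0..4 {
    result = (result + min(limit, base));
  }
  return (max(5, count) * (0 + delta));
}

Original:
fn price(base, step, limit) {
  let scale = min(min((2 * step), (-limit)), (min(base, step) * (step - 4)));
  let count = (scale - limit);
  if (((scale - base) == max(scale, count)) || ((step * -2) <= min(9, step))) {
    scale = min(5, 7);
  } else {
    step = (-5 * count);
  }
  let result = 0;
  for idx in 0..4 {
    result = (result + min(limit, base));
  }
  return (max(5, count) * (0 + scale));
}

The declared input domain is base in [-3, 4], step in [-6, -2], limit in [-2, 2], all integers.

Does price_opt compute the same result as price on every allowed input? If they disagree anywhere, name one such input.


The two versions differ — the changes include local variable names differ.
One worked example (base=-2, step=-6, limit=-1) — price: scale=-12, then count=-11, then (((scale - base) == max(scale, count)) || ((step * -2) <= min(9, step))) is false, then step=55, then result=0, then (idx=0), then result=-2, then (idx=1), then result=-4, then (idx=2), then result=-6, then (idx=3), then result=-8, then returns -60; price_opt: delta=-12, then count=-11, then (((delta - base) == max(delta, (-(-count)))) || ((step * -2) <= min(9, step))) is false, then step=55, then result=0, then (idx=0), then result=-2, then (idx=1), then result=-4, then (idx=2), then result=-6, then (idx=3), then result=-8, then returns -60; agreement on -60.
Every one of the 200 inputs gives matching results.
verdict: equivalent


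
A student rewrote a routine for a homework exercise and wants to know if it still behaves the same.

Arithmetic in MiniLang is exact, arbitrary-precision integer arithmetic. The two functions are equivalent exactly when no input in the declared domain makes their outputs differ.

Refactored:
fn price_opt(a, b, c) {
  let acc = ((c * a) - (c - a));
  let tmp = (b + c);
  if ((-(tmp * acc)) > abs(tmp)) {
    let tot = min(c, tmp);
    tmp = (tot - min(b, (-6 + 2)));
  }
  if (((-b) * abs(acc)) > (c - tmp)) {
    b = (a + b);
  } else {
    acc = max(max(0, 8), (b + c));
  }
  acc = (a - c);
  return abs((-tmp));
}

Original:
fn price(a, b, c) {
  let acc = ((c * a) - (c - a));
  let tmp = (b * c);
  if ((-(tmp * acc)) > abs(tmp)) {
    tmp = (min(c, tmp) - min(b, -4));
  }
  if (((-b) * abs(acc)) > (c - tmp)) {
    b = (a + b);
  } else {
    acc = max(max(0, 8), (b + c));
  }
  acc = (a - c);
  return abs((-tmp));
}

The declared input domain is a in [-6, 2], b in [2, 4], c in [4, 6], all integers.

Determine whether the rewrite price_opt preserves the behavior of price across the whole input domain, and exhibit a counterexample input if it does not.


Run the pair on a=1, b=2, c=4.
price: acc := 1 | tmp := 8 | ((-(tmp * acc)) > abs(tmp)): false | (((-b) * abs(acc)) > (c - tmp)): true | b := 3 | acc := -3 | result 8
price_opt: acc := 1 | tmp := 6 | ((-(tmp * acc)) > abs(tmp)): false | (((-b) * abs(acc)) > (c - tmp)): false | acc := 8 | acc := -3 | result 6
8 and 6 differ, so these are not the same function on this domain.
verdict: not equivalent; witness: a=1, b=2, c=4


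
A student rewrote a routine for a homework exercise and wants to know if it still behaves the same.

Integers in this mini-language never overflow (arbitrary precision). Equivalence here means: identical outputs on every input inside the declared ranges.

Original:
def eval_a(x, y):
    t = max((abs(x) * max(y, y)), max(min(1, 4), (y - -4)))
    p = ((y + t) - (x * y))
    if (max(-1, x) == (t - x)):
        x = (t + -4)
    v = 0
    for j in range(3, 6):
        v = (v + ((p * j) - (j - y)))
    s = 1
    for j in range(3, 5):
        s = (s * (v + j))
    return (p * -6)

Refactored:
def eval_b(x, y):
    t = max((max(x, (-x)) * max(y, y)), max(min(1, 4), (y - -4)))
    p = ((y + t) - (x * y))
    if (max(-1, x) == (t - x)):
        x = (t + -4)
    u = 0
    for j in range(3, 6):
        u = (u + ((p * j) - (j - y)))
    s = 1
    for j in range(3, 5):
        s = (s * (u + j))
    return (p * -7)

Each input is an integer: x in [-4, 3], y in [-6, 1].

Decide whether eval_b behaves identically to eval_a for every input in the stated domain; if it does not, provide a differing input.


There is a counterexample at x=-4, y=-6: 174 on one side, 203 on the other.
eval_a: t := 1 | p := -29 | (max(-1, x) == (t - x)): false | v := 0 | iter j=3: | v := -96 | iter j=4: | v := -222 | iter j=5: | v := -378 | s := 1 | iter j=3: | s := -375 | iter j=4: | s := 140250 | result 174
eval_b: t := 1 | p := -29 | (max(-1, x) == (t - x)): false | u := 0 | iter j=3: | u := -96 | iter j=4: | u := -222 | iter j=5: | u := -378 | s := 1 | iter j=3: | s := -375 | iter j=4: | s := 140250 | result 203
verdict: not equivalent; witness: x=-4, y=-6


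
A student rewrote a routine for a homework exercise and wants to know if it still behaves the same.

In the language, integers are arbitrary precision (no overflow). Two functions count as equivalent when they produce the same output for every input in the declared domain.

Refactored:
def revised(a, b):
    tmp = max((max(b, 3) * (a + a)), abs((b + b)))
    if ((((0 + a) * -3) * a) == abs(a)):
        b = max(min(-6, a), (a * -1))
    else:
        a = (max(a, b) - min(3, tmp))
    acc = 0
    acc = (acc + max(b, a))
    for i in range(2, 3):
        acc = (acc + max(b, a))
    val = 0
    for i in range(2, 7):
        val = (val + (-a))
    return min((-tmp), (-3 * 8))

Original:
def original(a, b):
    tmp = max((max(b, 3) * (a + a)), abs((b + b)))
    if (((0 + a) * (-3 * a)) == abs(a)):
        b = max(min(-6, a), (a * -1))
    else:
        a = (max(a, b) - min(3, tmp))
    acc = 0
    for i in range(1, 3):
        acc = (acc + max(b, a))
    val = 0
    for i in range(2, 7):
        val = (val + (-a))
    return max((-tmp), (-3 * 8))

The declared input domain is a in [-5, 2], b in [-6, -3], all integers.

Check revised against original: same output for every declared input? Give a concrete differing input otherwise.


Not equivalent: a=-5, b=-6 separates them (-12 vs -24).
original: tmp=12, then (((0 + a) * (-3 * a)) == abs(a)) is false, then a=-8, then acc=0, then (i=1), then acc=-6, then (i=2), then acc=-12, then val=0, then (i=2), then val=8, then (i=3), then val=16, then (i=4), then val=24, then (i=5), then val=32, then (i=6), then val=40, then returns -12
revised: tmp=12, then ((((0 + a) * -3) * a) == abs(a)) is false, then a=-8, then acc=0, then acc=-6, then (i=2), then acc=-12, then val=0, then (i=2), then val=8, then (i=3), then val=16, then (i=4), then val=24, then (i=5), then val=32, then (i=6), then val=40, then returns -24
verdict: not equivalent; witness: a=-5, b=-6


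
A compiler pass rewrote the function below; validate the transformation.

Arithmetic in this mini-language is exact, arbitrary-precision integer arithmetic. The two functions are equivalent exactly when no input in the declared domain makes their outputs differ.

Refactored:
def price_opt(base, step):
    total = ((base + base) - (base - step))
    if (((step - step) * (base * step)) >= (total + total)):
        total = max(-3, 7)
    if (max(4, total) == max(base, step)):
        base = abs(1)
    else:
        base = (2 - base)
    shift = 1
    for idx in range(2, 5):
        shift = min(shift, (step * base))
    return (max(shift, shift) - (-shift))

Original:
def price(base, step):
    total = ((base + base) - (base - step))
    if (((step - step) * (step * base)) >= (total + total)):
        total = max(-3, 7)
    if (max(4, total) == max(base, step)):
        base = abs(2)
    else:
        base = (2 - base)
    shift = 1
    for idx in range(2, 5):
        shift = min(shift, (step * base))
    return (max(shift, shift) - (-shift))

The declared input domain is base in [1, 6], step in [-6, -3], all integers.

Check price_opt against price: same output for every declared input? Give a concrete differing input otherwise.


Evaluate both at base=4, step=-3.
price: total=1, then (((step - step) * (step * base)) >= (total + total)) is false, then (max(4, total) == max(base, step)) is true, then base=2, then shift=1, then (idx=2), then shift=-6, then (idx=3), then shift=-6, then (idx=4), then shift=-6, then returns -12
price_opt: total=1, then (((step - step) * (base * step)) >= (total + total)) is false, then (max(4, total) == max(base, step)) is true, then base=1, then shift=1, then (idx=2), then shift=-3, then (idx=3), then shift=-3, then (idx=4), then shift=-3, then returns -6
-12 vs -6 — the two versions disagree here.
verdict: not equivalent; witness: base=4, step=-3


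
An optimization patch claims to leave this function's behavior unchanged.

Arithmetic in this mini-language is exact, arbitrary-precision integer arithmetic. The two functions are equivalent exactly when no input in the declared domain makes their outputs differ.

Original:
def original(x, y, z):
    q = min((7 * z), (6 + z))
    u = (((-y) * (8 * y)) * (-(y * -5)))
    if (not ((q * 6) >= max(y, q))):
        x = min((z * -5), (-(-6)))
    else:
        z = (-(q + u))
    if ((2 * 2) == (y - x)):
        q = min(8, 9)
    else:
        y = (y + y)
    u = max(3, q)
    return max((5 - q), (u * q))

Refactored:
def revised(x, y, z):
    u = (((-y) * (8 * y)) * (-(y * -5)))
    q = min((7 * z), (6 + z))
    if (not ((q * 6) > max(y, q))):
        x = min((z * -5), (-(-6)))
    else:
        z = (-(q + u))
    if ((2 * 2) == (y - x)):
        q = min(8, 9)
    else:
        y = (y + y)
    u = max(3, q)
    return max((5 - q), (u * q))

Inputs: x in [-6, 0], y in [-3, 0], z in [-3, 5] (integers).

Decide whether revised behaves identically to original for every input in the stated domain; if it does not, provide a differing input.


The rewrite breaks on x=-6, y=-2, z=0, where the results are 64 and 5.
original: q becomes 0; next u becomes 320; next (not ((q * 6) >= max(y, q))) evaluates to false; next z becomes -320; next ((2 * 2) == (y - x)) evaluates to true; next q becomes 8; next u becomes 8; next final value 64
revised: u becomes 320; next q becomes 0; next (not ((q * 6) > max(y, q))) evaluates to true; next x becomes 0; next ((2 * 2) == (y - x)) evaluates to false; next y becomes -4; next u becomes 3; next final value 5
verdict: not equivalent; witness: x=-6, y=-2, z=0


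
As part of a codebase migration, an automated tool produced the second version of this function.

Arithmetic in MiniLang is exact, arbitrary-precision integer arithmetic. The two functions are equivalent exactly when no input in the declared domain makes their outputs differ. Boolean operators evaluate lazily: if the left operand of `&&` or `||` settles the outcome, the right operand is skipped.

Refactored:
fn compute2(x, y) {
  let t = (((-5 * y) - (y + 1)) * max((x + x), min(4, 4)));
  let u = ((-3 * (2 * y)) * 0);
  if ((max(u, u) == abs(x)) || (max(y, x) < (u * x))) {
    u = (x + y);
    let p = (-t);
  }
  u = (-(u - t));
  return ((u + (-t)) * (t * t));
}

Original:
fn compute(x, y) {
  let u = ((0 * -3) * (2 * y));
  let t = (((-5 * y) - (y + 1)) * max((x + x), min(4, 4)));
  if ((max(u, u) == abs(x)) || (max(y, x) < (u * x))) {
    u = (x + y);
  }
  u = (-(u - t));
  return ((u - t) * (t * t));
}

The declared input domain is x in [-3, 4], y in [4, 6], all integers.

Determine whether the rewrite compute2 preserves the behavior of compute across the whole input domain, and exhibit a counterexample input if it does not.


Equivalent — the differences include statement counts differ, plus arithmetic usage differs, plus local variable names differ, yet no declared input distinguishes the two.
As a probe, take x=2, y=5: compute runs u = 0; t = -124; ((max(u, u) == abs(x)) || (max(y, x) < (u * x))) -> false; u = -124; return 0; compute2 runs t = -124; u = 0; ((max(u, u) == abs(x)) || (max(y, x) < (u * x))) -> false; u = -124; return 0; both end at 0.
Across all 24 domain points the two functions coincide.
verdict: equivalent
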